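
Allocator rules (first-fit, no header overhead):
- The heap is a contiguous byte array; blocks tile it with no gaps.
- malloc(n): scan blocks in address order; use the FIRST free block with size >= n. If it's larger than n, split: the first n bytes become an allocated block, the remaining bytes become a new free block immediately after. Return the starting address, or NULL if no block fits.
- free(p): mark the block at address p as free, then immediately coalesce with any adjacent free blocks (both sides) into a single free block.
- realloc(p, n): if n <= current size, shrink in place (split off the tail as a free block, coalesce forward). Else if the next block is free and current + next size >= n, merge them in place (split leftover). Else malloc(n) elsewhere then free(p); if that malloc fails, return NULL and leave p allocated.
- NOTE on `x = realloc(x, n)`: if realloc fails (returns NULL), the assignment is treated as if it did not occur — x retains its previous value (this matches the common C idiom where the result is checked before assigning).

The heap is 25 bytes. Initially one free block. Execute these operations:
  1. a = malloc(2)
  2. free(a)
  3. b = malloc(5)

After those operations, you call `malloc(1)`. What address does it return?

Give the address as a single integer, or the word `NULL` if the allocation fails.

Answer: 5

Derivation:
Op 1: a = malloc(2) -> a = 0; heap: [0-1 ALLOC][2-24 FREE]
Op 2: free(a) -> (freed a); heap: [0-24 FREE]
Op 3: b = malloc(5) -> b = 0; heap: [0-4 ALLOC][5-24 FREE]
malloc(1): first-fit scan over [0-4 ALLOC][5-24 FREE] -> 5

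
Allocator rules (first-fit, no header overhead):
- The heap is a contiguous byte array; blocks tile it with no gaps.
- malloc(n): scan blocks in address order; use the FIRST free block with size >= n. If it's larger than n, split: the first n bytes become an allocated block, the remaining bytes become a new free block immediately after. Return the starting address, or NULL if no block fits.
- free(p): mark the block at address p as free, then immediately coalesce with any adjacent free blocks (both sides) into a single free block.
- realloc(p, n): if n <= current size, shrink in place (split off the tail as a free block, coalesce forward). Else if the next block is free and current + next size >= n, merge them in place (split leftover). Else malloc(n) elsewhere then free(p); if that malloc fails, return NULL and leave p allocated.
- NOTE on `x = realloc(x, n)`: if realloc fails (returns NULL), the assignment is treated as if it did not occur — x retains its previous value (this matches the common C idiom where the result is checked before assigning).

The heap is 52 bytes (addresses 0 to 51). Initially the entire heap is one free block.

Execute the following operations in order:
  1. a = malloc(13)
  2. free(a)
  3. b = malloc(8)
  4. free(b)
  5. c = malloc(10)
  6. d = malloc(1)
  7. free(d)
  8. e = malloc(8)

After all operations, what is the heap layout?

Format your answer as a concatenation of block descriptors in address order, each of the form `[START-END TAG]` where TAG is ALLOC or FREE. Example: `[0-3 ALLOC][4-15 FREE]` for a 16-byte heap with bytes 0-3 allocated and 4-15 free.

Op 1: a = malloc(13) -> a = 0; heap: [0-12 ALLOC][13-51 FREE]
Op 2: free(a) -> (freed a); heap: [0-51 FREE]
Op 3: b = malloc(8) -> b = 0; heap: [0-7 ALLOC][8-51 FREE]
Op 4: free(b) -> (freed b); heap: [0-51 FREE]
Op 5: c = malloc(10) -> c = 0; heap: [0-9 ALLOC][10-51 FREE]
Op 6: d = malloc(1) -> d = 10; heap: [0-9 ALLOC][10-10 ALLOC][11-51 FREE]
Op 7: free(d) -> (freed d); heap: [0-9 ALLOC][10-51 FREE]
Op 8: e = malloc(8) -> e = 10; heap: [0-9 ALLOC][10-17 ALLOC][18-51 FREE]

Answer: [0-9 ALLOC][10-17 ALLOC][18-51 FREE]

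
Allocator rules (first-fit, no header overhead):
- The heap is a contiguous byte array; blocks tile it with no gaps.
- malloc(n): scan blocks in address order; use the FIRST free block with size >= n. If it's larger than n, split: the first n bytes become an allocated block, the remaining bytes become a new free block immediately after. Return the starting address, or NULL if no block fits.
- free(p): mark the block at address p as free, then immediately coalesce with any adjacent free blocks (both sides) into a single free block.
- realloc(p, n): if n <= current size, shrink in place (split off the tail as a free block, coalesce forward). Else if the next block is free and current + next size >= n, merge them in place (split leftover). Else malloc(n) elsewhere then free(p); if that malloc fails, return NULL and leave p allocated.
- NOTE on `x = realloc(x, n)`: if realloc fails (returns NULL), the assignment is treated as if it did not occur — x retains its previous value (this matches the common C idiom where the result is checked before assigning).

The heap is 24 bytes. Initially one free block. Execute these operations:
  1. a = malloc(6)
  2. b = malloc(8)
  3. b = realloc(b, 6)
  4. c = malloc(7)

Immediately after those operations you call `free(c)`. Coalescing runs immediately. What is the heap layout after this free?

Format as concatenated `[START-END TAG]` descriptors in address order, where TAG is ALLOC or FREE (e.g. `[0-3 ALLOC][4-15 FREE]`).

Answer: [0-5 ALLOC][6-11 ALLOC][12-23 FREE]

Derivation:
Op 1: a = malloc(6) -> a = 0; heap: [0-5 ALLOC][6-23 FREE]
Op 2: b = malloc(8) -> b = 6; heap: [0-5 ALLOC][6-13 ALLOC][14-23 FREE]
Op 3: b = realloc(b, 6) -> b = 6; heap: [0-5 ALLOC][6-11 ALLOC][12-23 FREE]
Op 4: c = malloc(7) -> c = 12; heap: [0-5 ALLOC][6-11 ALLOC][12-18 ALLOC][19-23 FREE]
free(c): c = 12 -> block [12-18 ALLOC]; mark free, coalesce with adjacent free neighbors -> [0-5 ALLOC][6-11 ALLOC][12-23 FREE]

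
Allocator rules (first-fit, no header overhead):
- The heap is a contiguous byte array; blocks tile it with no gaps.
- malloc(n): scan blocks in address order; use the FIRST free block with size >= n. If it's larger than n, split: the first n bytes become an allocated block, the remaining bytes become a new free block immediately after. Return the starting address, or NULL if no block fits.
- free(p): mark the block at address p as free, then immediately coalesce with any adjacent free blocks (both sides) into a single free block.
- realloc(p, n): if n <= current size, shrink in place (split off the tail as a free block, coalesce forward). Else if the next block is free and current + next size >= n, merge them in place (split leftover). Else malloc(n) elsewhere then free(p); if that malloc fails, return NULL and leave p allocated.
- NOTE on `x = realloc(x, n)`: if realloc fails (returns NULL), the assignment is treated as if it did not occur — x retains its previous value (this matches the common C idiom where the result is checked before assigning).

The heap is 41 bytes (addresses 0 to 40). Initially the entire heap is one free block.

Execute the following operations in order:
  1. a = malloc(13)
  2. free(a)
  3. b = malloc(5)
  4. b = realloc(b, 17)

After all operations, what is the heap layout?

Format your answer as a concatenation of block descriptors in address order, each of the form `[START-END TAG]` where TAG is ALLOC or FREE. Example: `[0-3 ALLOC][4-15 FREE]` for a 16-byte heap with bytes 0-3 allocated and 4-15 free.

Answer: [0-16 ALLOC][17-40 FREE]

Derivation:
Op 1: a = malloc(13) -> a = 0; heap: [0-12 ALLOC][13-40 FREE]
Op 2: free(a) -> (freed a); heap: [0-40 FREE]
Op 3: b = malloc(5) -> b = 0; heap: [0-4 ALLOC][5-40 FREE]
Op 4: b = realloc(b, 17) -> b = 0; heap: [0-16 ALLOC][17-40 FREE]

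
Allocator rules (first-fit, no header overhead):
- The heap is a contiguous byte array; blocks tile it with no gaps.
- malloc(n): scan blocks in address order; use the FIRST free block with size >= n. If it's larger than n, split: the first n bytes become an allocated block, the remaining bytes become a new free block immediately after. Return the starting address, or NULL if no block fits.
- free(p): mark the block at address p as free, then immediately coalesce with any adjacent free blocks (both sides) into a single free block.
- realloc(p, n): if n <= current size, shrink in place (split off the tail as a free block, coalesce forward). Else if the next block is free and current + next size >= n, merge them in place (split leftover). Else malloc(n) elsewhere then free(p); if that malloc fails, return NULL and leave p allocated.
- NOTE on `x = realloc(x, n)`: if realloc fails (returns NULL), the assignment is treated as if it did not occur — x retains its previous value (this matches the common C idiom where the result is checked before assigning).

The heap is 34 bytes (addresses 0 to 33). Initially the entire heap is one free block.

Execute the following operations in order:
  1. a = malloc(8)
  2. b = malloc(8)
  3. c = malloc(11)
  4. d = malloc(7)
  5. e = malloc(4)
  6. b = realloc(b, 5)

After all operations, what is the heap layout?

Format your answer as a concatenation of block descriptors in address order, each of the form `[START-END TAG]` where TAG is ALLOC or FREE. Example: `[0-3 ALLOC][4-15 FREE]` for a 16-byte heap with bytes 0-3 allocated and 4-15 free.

Answer: [0-7 ALLOC][8-12 ALLOC][13-15 FREE][16-26 ALLOC][27-33 ALLOC]

Derivation:
Op 1: a = malloc(8) -> a = 0; heap: [0-7 ALLOC][8-33 FREE]
Op 2: b = malloc(8) -> b = 8; heap: [0-7 ALLOC][8-15 ALLOC][16-33 FREE]
Op 3: c = malloc(11) -> c = 16; heap: [0-7 ALLOC][8-15 ALLOC][16-26 ALLOC][27-33 FREE]
Op 4: d = malloc(7) -> d = 27; heap: [0-7 ALLOC][8-15 ALLOC][16-26 ALLOC][27-33 ALLOC]
Op 5: e = malloc(4) -> e = NULL; heap: [0-7 ALLOC][8-15 ALLOC][16-26 ALLOC][27-33 ALLOC]
Op 6: b = realloc(b, 5) -> b = 8; heap: [0-7 ALLOC][8-12 ALLOC][13-15 FREE][16-26 ALLOC][27-33 ALLOC]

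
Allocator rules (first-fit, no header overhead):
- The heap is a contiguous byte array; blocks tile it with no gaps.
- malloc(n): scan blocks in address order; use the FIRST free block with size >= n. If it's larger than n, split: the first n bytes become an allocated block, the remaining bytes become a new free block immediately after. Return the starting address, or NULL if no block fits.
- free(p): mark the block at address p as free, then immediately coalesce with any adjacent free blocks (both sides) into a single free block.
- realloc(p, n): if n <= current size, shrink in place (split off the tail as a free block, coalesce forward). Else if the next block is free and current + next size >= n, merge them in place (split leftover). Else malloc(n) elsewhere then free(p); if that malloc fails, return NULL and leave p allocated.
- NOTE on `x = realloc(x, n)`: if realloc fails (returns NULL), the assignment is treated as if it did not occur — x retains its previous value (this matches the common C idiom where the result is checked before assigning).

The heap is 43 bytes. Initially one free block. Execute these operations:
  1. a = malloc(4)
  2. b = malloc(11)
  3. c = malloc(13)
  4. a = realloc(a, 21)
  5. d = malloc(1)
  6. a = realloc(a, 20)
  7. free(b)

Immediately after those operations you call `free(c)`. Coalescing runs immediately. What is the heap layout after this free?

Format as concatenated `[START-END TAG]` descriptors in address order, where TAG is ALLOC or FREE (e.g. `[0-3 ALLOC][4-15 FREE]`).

Answer: [0-3 ALLOC][4-27 FREE][28-28 ALLOC][29-42 FREE]

Derivation:
Op 1: a = malloc(4) -> a = 0; heap: [0-3 ALLOC][4-42 FREE]
Op 2: b = malloc(11) -> b = 4; heap: [0-3 ALLOC][4-14 ALLOC][15-42 FREE]
Op 3: c = malloc(13) -> c = 15; heap: [0-3 ALLOC][4-14 ALLOC][15-27 ALLOC][28-42 FREE]
Op 4: a = realloc(a, 21) -> NULL (a unchanged); heap: [0-3 ALLOC][4-14 ALLOC][15-27 ALLOC][28-42 FREE]
Op 5: d = malloc(1) -> d = 28; heap: [0-3 ALLOC][4-14 ALLOC][15-27 ALLOC][28-28 ALLOC][29-42 FREE]
Op 6: a = realloc(a, 20) -> NULL (a unchanged); heap: [0-3 ALLOC][4-14 ALLOC][15-27 ALLOC][28-28 ALLOC][29-42 FREE]
Op 7: free(b) -> (freed b); heap: [0-3 ALLOC][4-14 FREE][15-27 ALLOC][28-28 ALLOC][29-42 FREE]
free(c): c = 15 -> block [15-27 ALLOC]; mark free, coalesce with adjacent free neighbors -> [0-3 ALLOC][4-27 FREE][28-28 ALLOC][29-42 FREE]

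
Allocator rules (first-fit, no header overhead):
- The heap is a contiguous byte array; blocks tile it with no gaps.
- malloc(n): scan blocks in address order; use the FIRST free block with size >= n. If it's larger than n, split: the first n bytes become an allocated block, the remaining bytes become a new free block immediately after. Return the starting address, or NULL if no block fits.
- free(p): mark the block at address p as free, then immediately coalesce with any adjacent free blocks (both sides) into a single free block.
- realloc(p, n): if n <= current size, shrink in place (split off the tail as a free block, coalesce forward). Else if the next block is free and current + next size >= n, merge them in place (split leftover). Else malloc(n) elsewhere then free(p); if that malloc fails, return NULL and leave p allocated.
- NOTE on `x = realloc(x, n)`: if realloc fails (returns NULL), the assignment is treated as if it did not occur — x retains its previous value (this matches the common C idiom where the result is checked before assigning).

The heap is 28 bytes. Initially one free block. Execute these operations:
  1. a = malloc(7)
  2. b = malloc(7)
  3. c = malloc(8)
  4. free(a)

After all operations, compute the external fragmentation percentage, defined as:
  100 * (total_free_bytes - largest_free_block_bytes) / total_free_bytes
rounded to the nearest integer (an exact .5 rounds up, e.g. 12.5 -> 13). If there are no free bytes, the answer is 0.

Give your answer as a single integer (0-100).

Op 1: a = malloc(7) -> a = 0; heap: [0-6 ALLOC][7-27 FREE]
Op 2: b = malloc(7) -> b = 7; heap: [0-6 ALLOC][7-13 ALLOC][14-27 FREE]
Op 3: c = malloc(8) -> c = 14; heap: [0-6 ALLOC][7-13 ALLOC][14-21 ALLOC][22-27 FREE]
Op 4: free(a) -> (freed a); heap: [0-6 FREE][7-13 ALLOC][14-21 ALLOC][22-27 FREE]
Free blocks: [7 6] total_free=13 largest=7 -> 100*(13-7)/13 = 600/13 ≈ 46.154 -> rounds to 46

Answer: 46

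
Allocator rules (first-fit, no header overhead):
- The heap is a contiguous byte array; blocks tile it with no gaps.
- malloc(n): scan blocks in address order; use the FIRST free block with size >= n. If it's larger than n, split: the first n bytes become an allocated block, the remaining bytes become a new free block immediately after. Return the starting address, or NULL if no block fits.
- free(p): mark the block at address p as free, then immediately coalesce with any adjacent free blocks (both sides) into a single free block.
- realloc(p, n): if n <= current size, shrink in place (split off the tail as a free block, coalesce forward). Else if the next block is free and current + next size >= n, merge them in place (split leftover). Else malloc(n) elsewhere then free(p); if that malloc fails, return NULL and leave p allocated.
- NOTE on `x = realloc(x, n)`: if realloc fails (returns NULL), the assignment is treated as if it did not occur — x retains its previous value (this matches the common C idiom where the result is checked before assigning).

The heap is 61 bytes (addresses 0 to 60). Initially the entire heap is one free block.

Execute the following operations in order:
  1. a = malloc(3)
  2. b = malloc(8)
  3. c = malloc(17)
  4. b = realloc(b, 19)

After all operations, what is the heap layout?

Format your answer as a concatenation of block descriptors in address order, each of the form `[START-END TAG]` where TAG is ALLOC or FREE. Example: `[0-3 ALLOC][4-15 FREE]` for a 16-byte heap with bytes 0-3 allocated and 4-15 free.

Op 1: a = malloc(3) -> a = 0; heap: [0-2 ALLOC][3-60 FREE]
Op 2: b = malloc(8) -> b = 3; heap: [0-2 ALLOC][3-10 ALLOC][11-60 FREE]
Op 3: c = malloc(17) -> c = 11; heap: [0-2 ALLOC][3-10 ALLOC][11-27 ALLOC][28-60 FREE]
Op 4: b = realloc(b, 19) -> b = 28; heap: [0-2 ALLOC][3-10 FREE][11-27 ALLOC][28-46 ALLOC][47-60 FREE]

Answer: [0-2 ALLOC][3-10 FREE][11-27 ALLOC][28-46 ALLOC][47-60 FREE]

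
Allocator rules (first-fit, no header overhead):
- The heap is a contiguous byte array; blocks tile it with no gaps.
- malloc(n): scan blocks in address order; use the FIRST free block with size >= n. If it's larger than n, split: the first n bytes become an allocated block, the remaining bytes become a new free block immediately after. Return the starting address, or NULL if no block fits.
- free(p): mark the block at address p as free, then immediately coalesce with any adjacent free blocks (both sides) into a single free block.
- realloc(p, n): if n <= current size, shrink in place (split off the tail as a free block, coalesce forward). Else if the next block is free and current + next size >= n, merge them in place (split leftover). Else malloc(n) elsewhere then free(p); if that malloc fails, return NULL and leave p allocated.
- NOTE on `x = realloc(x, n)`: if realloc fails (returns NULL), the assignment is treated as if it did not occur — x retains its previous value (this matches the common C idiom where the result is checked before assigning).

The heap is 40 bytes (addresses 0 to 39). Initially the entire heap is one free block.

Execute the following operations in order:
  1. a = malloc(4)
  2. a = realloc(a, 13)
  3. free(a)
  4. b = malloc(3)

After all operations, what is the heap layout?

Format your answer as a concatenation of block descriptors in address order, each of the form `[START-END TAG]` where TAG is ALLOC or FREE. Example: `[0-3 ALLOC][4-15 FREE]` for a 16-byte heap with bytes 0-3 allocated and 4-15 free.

Op 1: a = malloc(4) -> a = 0; heap: [0-3 ALLOC][4-39 FREE]
Op 2: a = realloc(a, 13) -> a = 0; heap: [0-12 ALLOC][13-39 FREE]
Op 3: free(a) -> (freed a); heap: [0-39 FREE]
Op 4: b = malloc(3) -> b = 0; heap: [0-2 ALLOC][3-39 FREE]

Answer: [0-2 ALLOC][3-39 FREE]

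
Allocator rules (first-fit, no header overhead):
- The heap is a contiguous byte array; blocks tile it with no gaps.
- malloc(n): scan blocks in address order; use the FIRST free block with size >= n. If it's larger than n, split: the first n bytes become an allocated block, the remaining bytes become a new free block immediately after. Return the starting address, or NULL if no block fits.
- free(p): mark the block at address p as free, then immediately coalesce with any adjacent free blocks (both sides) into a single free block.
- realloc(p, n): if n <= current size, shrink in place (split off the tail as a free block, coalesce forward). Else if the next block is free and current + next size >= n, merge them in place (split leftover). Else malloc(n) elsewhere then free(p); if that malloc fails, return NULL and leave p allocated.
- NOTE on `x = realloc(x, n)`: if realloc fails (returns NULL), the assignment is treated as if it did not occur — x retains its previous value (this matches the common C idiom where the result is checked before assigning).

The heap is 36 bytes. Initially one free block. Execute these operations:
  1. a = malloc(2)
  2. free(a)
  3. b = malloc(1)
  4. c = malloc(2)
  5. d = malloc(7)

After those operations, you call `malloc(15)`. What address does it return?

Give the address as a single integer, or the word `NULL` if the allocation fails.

Op 1: a = malloc(2) -> a = 0; heap: [0-1 ALLOC][2-35 FREE]
Op 2: free(a) -> (freed a); heap: [0-35 FREE]
Op 3: b = malloc(1) -> b = 0; heap: [0-0 ALLOC][1-35 FREE]
Op 4: c = malloc(2) -> c = 1; heap: [0-0 ALLOC][1-2 ALLOC][3-35 FREE]
Op 5: d = malloc(7) -> d = 3; heap: [0-0 ALLOC][1-2 ALLOC][3-9 ALLOC][10-35 FREE]
malloc(15): first-fit scan over [0-0 ALLOC][1-2 ALLOC][3-9 ALLOC][10-35 FREE] -> 10

Answer: 10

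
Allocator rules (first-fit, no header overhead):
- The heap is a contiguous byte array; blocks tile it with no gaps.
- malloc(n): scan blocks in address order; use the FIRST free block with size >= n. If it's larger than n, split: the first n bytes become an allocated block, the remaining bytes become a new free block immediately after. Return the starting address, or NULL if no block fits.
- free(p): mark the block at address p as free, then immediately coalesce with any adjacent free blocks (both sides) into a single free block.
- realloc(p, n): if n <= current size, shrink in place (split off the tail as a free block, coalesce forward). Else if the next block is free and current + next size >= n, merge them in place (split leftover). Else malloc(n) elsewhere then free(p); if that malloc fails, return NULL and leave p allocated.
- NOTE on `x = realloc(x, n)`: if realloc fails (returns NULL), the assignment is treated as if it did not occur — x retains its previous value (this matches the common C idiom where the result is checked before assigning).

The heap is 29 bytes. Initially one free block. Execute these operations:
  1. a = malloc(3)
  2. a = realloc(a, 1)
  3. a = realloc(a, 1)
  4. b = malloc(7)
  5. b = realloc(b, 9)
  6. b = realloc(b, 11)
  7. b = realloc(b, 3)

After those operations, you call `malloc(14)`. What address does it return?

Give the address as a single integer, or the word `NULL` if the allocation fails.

Op 1: a = malloc(3) -> a = 0; heap: [0-2 ALLOC][3-28 FREE]
Op 2: a = realloc(a, 1) -> a = 0; heap: [0-0 ALLOC][1-28 FREE]
Op 3: a = realloc(a, 1) -> a = 0; heap: [0-0 ALLOC][1-28 FREE]
Op 4: b = malloc(7) -> b = 1; heap: [0-0 ALLOC][1-7 ALLOC][8-28 FREE]
Op 5: b = realloc(b, 9) -> b = 1; heap: [0-0 ALLOC][1-9 ALLOC][10-28 FREE]
Op 6: b = realloc(b, 11) -> b = 1; heap: [0-0 ALLOC][1-11 ALLOC][12-28 FREE]
Op 7: b = realloc(b, 3) -> b = 1; heap: [0-0 ALLOC][1-3 ALLOC][4-28 FREE]
malloc(14): first-fit scan over [0-0 ALLOC][1-3 ALLOC][4-28 FREE] -> 4

Answer: 4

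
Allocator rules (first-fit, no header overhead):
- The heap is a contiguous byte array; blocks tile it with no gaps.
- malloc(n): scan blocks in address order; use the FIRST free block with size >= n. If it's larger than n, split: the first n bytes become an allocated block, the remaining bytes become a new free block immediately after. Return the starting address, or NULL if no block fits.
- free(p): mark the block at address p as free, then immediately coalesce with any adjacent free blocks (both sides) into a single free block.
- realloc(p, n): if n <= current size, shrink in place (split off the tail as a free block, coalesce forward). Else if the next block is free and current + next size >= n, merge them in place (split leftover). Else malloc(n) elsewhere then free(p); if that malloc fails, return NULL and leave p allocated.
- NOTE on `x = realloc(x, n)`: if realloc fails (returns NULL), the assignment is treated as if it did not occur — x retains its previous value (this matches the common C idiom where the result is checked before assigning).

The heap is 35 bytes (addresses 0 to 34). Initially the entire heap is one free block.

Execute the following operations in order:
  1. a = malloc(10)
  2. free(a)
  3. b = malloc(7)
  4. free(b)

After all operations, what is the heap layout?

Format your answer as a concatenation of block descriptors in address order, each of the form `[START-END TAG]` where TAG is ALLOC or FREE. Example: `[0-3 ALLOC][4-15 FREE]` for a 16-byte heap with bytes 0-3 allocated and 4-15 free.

Op 1: a = malloc(10) -> a = 0; heap: [0-9 ALLOC][10-34 FREE]
Op 2: free(a) -> (freed a); heap: [0-34 FREE]
Op 3: b = malloc(7) -> b = 0; heap: [0-6 ALLOC][7-34 FREE]
Op 4: free(b) -> (freed b); heap: [0-34 FREE]

Answer: [0-34 FREE]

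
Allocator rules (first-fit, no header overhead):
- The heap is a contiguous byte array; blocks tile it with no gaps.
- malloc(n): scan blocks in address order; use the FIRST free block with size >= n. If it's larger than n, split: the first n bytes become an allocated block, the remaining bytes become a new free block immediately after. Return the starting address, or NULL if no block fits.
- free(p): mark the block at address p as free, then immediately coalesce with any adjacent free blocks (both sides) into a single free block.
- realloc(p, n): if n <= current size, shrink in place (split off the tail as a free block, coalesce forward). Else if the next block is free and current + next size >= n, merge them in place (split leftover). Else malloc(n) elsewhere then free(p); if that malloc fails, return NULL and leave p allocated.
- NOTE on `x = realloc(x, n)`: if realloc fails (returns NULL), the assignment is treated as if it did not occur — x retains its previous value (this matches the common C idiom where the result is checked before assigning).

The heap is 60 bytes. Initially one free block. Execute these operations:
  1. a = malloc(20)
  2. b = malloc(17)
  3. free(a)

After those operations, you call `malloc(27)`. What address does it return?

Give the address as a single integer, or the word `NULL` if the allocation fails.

Op 1: a = malloc(20) -> a = 0; heap: [0-19 ALLOC][20-59 FREE]
Op 2: b = malloc(17) -> b = 20; heap: [0-19 ALLOC][20-36 ALLOC][37-59 FREE]
Op 3: free(a) -> (freed a); heap: [0-19 FREE][20-36 ALLOC][37-59 FREE]
malloc(27): first-fit scan over [0-19 FREE][20-36 ALLOC][37-59 FREE] -> NULL

Answer: NULL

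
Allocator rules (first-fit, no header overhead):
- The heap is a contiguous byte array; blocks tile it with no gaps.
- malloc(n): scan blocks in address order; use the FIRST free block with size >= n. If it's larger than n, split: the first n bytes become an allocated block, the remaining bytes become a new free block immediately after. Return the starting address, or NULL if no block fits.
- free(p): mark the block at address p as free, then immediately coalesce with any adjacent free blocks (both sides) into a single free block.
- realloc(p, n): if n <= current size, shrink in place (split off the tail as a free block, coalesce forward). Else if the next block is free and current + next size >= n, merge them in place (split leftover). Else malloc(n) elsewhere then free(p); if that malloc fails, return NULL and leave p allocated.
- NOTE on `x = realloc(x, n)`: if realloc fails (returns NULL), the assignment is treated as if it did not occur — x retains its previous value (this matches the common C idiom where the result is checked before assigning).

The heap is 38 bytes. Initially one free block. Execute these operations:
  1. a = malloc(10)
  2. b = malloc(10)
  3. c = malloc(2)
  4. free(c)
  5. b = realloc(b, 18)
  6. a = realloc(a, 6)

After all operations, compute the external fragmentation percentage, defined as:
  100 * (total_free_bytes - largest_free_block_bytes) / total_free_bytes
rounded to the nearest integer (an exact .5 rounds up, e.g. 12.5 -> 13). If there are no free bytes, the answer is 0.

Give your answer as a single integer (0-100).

Op 1: a = malloc(10) -> a = 0; heap: [0-9 ALLOC][10-37 FREE]
Op 2: b = malloc(10) -> b = 10; heap: [0-9 ALLOC][10-19 ALLOC][20-37 FREE]
Op 3: c = malloc(2) -> c = 20; heap: [0-9 ALLOC][10-19 ALLOC][20-21 ALLOC][22-37 FREE]
Op 4: free(c) -> (freed c); heap: [0-9 ALLOC][10-19 ALLOC][20-37 FREE]
Op 5: b = realloc(b, 18) -> b = 10; heap: [0-9 ALLOC][10-27 ALLOC][28-37 FREE]
Op 6: a = realloc(a, 6) -> a = 0; heap: [0-5 ALLOC][6-9 FREE][10-27 ALLOC][28-37 FREE]
Free blocks: [4 10] total_free=14 largest=10 -> 100*(14-10)/14 = 400/14 ≈ 28.571 -> rounds to 29

Answer: 29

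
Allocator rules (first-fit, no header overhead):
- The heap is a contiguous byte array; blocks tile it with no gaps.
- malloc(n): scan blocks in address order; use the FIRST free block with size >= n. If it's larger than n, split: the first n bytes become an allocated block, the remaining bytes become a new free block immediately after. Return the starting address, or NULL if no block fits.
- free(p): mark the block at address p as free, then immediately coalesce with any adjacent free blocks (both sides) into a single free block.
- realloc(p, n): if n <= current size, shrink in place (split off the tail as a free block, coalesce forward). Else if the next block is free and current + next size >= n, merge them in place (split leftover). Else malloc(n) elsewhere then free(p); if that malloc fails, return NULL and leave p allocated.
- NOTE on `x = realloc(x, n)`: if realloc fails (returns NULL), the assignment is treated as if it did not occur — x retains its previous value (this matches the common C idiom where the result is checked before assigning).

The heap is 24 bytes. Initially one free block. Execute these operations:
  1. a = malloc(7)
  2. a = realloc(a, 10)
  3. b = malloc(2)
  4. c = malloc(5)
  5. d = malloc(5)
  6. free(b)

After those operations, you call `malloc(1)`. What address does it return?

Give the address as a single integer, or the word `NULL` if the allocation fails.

Answer: 10

Derivation:
Op 1: a = malloc(7) -> a = 0; heap: [0-6 ALLOC][7-23 FREE]
Op 2: a = realloc(a, 10) -> a = 0; heap: [0-9 ALLOC][10-23 FREE]
Op 3: b = malloc(2) -> b = 10; heap: [0-9 ALLOC][10-11 ALLOC][12-23 FREE]
Op 4: c = malloc(5) -> c = 12; heap: [0-9 ALLOC][10-11 ALLOC][12-16 ALLOC][17-23 FREE]
Op 5: d = malloc(5) -> d = 17; heap: [0-9 ALLOC][10-11 ALLOC][12-16 ALLOC][17-21 ALLOC][22-23 FREE]
Op 6: free(b) -> (freed b); heap: [0-9 ALLOC][10-11 FREE][12-16 ALLOC][17-21 ALLOC][22-23 FREE]
malloc(1): first-fit scan over [0-9 ALLOC][10-11 FREE][12-16 ALLOC][17-21 ALLOC][22-23 FREE] -> 10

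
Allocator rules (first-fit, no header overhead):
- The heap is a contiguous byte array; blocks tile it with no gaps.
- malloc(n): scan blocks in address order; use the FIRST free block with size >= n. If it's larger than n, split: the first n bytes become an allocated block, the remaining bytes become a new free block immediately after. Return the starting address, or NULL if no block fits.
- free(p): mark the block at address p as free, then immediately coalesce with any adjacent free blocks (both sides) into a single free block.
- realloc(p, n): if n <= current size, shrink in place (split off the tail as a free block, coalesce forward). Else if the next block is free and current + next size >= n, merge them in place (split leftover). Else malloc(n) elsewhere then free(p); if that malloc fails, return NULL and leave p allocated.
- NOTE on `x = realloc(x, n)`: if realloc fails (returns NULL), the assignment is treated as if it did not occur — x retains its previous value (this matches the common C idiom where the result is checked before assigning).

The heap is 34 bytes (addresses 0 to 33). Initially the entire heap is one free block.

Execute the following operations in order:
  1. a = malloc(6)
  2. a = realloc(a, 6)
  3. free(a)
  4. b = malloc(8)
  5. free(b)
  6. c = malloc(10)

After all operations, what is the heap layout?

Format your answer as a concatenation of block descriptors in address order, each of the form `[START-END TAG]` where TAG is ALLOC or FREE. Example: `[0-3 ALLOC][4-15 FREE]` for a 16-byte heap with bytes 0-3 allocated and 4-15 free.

Op 1: a = malloc(6) -> a = 0; heap: [0-5 ALLOC][6-33 FREE]
Op 2: a = realloc(a, 6) -> a = 0; heap: [0-5 ALLOC][6-33 FREE]
Op 3: free(a) -> (freed a); heap: [0-33 FREE]
Op 4: b = malloc(8) -> b = 0; heap: [0-7 ALLOC][8-33 FREE]
Op 5: free(b) -> (freed b); heap: [0-33 FREE]
Op 6: c = malloc(10) -> c = 0; heap: [0-9 ALLOC][10-33 FREE]

Answer: [0-9 ALLOC][10-33 FREE]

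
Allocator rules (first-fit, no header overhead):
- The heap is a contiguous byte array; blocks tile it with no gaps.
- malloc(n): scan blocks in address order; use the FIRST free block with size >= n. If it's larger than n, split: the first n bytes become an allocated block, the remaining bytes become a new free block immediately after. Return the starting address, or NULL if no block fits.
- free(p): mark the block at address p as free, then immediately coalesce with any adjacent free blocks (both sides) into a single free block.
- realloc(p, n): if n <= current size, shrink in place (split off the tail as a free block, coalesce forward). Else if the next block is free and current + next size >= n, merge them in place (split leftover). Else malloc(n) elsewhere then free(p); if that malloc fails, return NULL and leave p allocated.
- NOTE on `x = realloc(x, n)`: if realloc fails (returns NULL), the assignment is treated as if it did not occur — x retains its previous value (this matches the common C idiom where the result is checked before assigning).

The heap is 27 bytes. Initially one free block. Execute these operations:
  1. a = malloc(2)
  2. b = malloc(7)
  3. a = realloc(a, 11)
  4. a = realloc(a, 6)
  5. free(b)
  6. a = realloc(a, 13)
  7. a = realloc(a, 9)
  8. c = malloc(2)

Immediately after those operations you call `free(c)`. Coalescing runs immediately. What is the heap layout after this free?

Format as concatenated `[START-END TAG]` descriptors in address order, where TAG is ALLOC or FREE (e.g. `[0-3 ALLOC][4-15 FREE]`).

Op 1: a = malloc(2) -> a = 0; heap: [0-1 ALLOC][2-26 FREE]
Op 2: b = malloc(7) -> b = 2; heap: [0-1 ALLOC][2-8 ALLOC][9-26 FREE]
Op 3: a = realloc(a, 11) -> a = 9; heap: [0-1 FREE][2-8 ALLOC][9-19 ALLOC][20-26 FREE]
Op 4: a = realloc(a, 6) -> a = 9; heap: [0-1 FREE][2-8 ALLOC][9-14 ALLOC][15-26 FREE]
Op 5: free(b) -> (freed b); heap: [0-8 FREE][9-14 ALLOC][15-26 FREE]
Op 6: a = realloc(a, 13) -> a = 9; heap: [0-8 FREE][9-21 ALLOC][22-26 FREE]
Op 7: a = realloc(a, 9) -> a = 9; heap: [0-8 FREE][9-17 ALLOC][18-26 FREE]
Op 8: c = malloc(2) -> c = 0; heap: [0-1 ALLOC][2-8 FREE][9-17 ALLOC][18-26 FREE]
free(c): c = 0 -> block [0-1 ALLOC]; mark free, coalesce with adjacent free neighbors -> [0-8 FREE][9-17 ALLOC][18-26 FREE]

Answer: [0-8 FREE][9-17 ALLOC][18-26 FREE]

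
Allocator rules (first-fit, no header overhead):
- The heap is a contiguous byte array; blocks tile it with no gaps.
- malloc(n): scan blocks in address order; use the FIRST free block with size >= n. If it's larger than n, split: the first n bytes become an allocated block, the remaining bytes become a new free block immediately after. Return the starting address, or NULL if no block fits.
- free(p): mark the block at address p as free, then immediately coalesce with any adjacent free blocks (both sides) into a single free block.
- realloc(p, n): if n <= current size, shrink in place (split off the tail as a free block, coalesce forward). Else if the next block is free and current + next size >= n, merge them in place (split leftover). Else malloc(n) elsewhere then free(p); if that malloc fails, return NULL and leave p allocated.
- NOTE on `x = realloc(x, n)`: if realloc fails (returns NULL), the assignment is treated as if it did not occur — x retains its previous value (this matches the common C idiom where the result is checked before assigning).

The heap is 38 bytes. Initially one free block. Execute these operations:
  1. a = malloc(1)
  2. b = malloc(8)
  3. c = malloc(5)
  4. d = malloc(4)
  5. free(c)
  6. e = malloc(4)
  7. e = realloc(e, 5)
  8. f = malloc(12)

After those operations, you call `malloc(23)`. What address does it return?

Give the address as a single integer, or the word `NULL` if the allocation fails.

Answer: NULL

Derivation:
Op 1: a = malloc(1) -> a = 0; heap: [0-0 ALLOC][1-37 FREE]
Op 2: b = malloc(8) -> b = 1; heap: [0-0 ALLOC][1-8 ALLOC][9-37 FREE]
Op 3: c = malloc(5) -> c = 9; heap: [0-0 ALLOC][1-8 ALLOC][9-13 ALLOC][14-37 FREE]
Op 4: d = malloc(4) -> d = 14; heap: [0-0 ALLOC][1-8 ALLOC][9-13 ALLOC][14-17 ALLOC][18-37 FREE]
Op 5: free(c) -> (freed c); heap: [0-0 ALLOC][1-8 ALLOC][9-13 FREE][14-17 ALLOC][18-37 FREE]
Op 6: e = malloc(4) -> e = 9; heap: [0-0 ALLOC][1-8 ALLOC][9-12 ALLOC][13-13 FREE][14-17 ALLOC][18-37 FREE]
Op 7: e = realloc(e, 5) -> e = 9; heap: [0-0 ALLOC][1-8 ALLOC][9-13 ALLOC][14-17 ALLOC][18-37 FREE]
Op 8: f = malloc(12) -> f = 18; heap: [0-0 ALLOC][1-8 ALLOC][9-13 ALLOC][14-17 ALLOC][18-29 ALLOC][30-37 FREE]
malloc(23): first-fit scan over [0-0 ALLOC][1-8 ALLOC][9-13 ALLOC][14-17 ALLOC][18-29 ALLOC][30-37 FREE] -> NULL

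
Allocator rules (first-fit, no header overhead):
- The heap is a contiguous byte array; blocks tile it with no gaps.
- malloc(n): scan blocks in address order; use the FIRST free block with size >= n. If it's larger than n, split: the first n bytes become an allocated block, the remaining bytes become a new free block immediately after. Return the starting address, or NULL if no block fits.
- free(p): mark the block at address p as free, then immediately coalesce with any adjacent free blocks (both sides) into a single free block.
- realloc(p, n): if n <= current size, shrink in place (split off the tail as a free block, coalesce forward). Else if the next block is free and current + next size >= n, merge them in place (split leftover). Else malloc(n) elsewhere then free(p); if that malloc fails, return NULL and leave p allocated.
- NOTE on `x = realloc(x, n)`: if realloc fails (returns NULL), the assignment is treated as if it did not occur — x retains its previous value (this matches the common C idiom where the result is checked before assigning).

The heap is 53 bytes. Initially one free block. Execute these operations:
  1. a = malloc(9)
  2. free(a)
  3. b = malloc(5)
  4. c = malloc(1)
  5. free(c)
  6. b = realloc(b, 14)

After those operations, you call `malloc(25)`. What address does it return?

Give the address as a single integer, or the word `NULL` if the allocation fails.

Op 1: a = malloc(9) -> a = 0; heap: [0-8 ALLOC][9-52 FREE]
Op 2: free(a) -> (freed a); heap: [0-52 FREE]
Op 3: b = malloc(5) -> b = 0; heap: [0-4 ALLOC][5-52 FREE]
Op 4: c = malloc(1) -> c = 5; heap: [0-4 ALLOC][5-5 ALLOC][6-52 FREE]
Op 5: free(c) -> (freed c); heap: [0-4 ALLOC][5-52 FREE]
Op 6: b = realloc(b, 14) -> b = 0; heap: [0-13 ALLOC][14-52 FREE]
malloc(25): first-fit scan over [0-13 ALLOC][14-52 FREE] -> 14

Answer: 14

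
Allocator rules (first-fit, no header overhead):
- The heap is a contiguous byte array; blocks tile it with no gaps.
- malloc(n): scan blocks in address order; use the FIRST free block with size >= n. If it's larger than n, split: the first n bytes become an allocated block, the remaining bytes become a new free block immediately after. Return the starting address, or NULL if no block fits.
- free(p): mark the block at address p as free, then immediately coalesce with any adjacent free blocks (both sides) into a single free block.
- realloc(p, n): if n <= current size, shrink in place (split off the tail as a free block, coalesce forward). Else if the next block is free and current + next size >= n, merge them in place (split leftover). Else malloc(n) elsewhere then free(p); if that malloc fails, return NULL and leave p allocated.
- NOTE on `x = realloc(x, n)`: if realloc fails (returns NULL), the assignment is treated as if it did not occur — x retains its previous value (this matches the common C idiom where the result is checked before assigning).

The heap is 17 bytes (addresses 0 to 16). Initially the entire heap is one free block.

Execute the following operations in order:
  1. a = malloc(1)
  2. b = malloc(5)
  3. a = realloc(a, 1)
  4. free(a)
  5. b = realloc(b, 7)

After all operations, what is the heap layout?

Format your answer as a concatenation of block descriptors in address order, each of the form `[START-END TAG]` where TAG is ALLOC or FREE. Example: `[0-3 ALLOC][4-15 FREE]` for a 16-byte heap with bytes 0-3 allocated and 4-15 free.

Answer: [0-0 FREE][1-7 ALLOC][8-16 FREE]

Derivation:
Op 1: a = malloc(1) -> a = 0; heap: [0-0 ALLOC][1-16 FREE]
Op 2: b = malloc(5) -> b = 1; heap: [0-0 ALLOC][1-5 ALLOC][6-16 FREE]
Op 3: a = realloc(a, 1) -> a = 0; heap: [0-0 ALLOC][1-5 ALLOC][6-16 FREE]
Op 4: free(a) -> (freed a); heap: [0-0 FREE][1-5 ALLOC][6-16 FREE]
Op 5: b = realloc(b, 7) -> b = 1; heap: [0-0 FREE][1-7 ALLOC][8-16 FREE]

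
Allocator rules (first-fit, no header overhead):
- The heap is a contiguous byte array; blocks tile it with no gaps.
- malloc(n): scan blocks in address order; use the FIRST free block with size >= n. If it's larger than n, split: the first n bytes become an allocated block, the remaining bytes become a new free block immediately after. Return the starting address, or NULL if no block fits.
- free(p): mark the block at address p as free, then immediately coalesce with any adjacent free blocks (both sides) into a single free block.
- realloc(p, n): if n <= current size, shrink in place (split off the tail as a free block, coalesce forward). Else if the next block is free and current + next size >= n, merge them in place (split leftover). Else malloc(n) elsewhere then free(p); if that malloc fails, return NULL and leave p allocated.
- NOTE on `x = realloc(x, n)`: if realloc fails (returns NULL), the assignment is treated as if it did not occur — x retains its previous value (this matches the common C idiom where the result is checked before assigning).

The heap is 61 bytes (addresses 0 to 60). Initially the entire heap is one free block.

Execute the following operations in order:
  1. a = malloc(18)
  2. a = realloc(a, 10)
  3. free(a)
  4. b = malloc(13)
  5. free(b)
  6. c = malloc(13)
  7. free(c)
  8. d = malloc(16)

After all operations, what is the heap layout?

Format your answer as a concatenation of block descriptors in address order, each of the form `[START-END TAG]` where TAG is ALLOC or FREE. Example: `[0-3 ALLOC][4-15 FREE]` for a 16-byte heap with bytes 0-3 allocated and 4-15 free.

Op 1: a = malloc(18) -> a = 0; heap: [0-17 ALLOC][18-60 FREE]
Op 2: a = realloc(a, 10) -> a = 0; heap: [0-9 ALLOC][10-60 FREE]
Op 3: free(a) -> (freed a); heap: [0-60 FREE]
Op 4: b = malloc(13) -> b = 0; heap: [0-12 ALLOC][13-60 FREE]
Op 5: free(b) -> (freed b); heap: [0-60 FREE]
Op 6: c = malloc(13) -> c = 0; heap: [0-12 ALLOC][13-60 FREE]
Op 7: free(c) -> (freed c); heap: [0-60 FREE]
Op 8: d = malloc(16) -> d = 0; heap: [0-15 ALLOC][16-60 FREE]

Answer: [0-15 ALLOC][16-60 FREE]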